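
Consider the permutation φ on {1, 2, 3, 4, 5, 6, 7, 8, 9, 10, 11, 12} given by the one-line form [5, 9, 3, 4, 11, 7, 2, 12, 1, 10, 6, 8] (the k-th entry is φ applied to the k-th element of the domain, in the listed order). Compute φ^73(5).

7

Tracing 5 → 11 → … returns to 5 after 7 steps, so 5 lies in a 7-cycle (1 5 11 6 7 2 9).
Since the cycle has length 7, φ^73 acts on it the same as φ^3 (73 mod 7 = 3).
Stepping 3 places around the cycle: 5 → 11 → 6 → 7.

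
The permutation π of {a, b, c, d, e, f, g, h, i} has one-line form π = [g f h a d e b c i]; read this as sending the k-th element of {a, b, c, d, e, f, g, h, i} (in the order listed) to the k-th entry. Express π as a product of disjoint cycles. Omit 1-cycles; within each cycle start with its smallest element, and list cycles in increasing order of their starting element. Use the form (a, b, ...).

(a, g, b, f, e, d)(c, h)

From a: a → g → b → f → e → d → a, closing the cycle (a, g, b, f, e, d).
Continuing from each remaining unvisited element yields (a, g, b, f, e, d)(c, h).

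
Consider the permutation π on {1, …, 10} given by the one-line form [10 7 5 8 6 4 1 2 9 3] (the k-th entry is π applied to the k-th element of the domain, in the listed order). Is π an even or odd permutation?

even

In disjoint-cycle form the cycle lengths are 9, 1.
A cycle is odd iff its length is even; π has 0 even-length cycles, so sgn(π) = (−1)^0 and π is even.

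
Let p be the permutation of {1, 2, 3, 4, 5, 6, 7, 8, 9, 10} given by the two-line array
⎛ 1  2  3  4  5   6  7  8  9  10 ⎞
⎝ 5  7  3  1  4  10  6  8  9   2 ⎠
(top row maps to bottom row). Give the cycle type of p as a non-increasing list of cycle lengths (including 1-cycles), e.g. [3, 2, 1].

[4, 3, 1, 1, 1]

The disjoint cycles are (1 5 4)(2 7 6 10)(3)(8)(9), with lengths 4, 3, 1, 1, 1 in non-increasing order.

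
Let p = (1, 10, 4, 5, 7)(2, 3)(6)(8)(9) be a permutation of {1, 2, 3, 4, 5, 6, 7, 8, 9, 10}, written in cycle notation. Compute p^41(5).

7

5 lies in the 5-cycle (1, 10, 4, 5, 7).
Powers repeat with period 5 on this cycle, and 41 mod 5 = 1, so p^41(5) = p^1(5).
Advancing 1 step from 5: 5 → 7.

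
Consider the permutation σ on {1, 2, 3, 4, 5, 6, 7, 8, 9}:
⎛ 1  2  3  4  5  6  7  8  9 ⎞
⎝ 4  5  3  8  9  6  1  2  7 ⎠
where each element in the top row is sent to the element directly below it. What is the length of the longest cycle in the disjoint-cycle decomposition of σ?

7

Decomposing into disjoint cycles gives (1 4 8 2 5 9 7); the longest has length 7.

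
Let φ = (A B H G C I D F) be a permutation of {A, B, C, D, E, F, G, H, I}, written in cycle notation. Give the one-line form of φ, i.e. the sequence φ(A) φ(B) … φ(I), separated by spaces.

Each element maps to the next entry in its cycle (wrapping to the front): A↦B, B↦H, C↦I, D↦F, E↦E, F↦A, G↦C, H↦G, I↦D.
So the one-line form is B H I F E A C G D.

B H I F E A C G D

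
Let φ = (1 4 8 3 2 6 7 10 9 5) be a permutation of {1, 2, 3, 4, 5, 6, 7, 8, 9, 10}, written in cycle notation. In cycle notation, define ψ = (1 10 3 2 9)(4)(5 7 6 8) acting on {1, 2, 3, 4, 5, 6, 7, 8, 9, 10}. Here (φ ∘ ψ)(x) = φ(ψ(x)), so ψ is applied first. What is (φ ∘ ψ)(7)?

7

ψ(7) = 6, then φ(6) = 7; composing gives (φ ∘ ψ)(7) = 7.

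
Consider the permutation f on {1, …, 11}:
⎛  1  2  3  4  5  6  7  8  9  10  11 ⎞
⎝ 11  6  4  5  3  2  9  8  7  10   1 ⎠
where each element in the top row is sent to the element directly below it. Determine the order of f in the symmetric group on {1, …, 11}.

6

Writing f as disjoint cycles, the cycle lengths are 3, 2, 2, 2, 1, 1.
Since disjoint cycles commute, ord(f) = lcm(3, 2, 2, 2) = 6.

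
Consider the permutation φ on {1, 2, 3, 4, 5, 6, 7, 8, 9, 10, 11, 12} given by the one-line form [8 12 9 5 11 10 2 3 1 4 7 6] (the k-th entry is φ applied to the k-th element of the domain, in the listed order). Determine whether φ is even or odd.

even

In disjoint-cycle form the cycle lengths are 8, 4.
A cycle is odd iff its length is even; φ has 2 even-length cycles, so sgn(φ) = (−1)^2 and φ is even.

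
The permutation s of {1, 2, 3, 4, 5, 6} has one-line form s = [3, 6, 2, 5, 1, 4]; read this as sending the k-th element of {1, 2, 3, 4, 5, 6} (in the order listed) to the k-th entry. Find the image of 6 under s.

6 is element number 6 of the domain, and entry number 6 of the one-line form is 4, so s(6) = 4.

4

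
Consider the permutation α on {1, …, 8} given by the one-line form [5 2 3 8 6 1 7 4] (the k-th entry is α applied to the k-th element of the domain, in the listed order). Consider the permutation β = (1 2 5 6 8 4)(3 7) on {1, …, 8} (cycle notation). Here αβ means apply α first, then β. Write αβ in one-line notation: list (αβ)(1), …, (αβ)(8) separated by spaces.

(αβ)(x) = β(α(x)). Computing each image: β(α(1)) = β(5) = 6, β(α(2)) = β(2) = 5, β(α(3)) = β(3) = 7, β(α(4)) = β(8) = 4, β(α(5)) = β(6) = 8, β(α(6)) = β(1) = 2, β(α(7)) = β(7) = 3, β(α(8)) = β(4) = 1.
Hence αβ = [6 5 7 4 8 2 3 1].

6 5 7 4 8 2 3 1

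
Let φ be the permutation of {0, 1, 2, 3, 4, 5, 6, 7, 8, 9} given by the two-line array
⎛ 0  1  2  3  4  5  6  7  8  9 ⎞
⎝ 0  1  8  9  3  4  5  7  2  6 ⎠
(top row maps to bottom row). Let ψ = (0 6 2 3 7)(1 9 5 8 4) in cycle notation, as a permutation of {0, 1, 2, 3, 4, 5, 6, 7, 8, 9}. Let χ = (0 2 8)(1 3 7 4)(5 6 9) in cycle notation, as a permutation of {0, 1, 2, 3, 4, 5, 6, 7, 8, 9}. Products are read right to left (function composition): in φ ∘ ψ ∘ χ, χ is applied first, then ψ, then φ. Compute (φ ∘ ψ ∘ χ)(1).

Chase 1: χ(1) = 3; ψ(3) = 7; φ(7) = 7. Hence (φ ∘ ψ ∘ χ)(1) = 7.

7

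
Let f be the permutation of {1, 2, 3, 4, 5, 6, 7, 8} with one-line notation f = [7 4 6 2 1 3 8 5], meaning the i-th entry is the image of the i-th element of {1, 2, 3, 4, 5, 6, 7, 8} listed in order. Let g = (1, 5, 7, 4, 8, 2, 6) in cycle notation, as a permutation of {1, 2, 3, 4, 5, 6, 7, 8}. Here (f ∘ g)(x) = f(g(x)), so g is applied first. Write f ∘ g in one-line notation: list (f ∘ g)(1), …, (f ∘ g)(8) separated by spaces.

Chase each element through g then f: 1 → 5 → 1; 2 → 6 → 3; 3 → 3 → 6; 4 → 8 → 5; 5 → 7 → 8; 6 → 1 → 7; 7 → 4 → 2; 8 → 2 → 4.
So f ∘ g in one-line form is 1 3 6 5 8 7 2 4.

1 3 6 5 8 7 2 4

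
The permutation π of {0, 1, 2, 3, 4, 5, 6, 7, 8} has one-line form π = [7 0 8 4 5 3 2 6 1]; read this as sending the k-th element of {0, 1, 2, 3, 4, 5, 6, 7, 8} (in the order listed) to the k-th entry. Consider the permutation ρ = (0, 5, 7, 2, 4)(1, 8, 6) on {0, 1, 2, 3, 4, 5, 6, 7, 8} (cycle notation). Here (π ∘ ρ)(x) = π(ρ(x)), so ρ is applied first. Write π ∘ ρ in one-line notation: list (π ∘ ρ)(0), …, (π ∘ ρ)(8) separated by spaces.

(π ∘ ρ)(x) = π(ρ(x)). Computing each image: π(ρ(0)) = π(5) = 3, π(ρ(1)) = π(8) = 1, π(ρ(2)) = π(4) = 5, π(ρ(3)) = π(3) = 4, π(ρ(4)) = π(0) = 7, π(ρ(5)) = π(7) = 6, π(ρ(6)) = π(1) = 0, π(ρ(7)) = π(2) = 8, π(ρ(8)) = π(6) = 2.
Hence π ∘ ρ = [3 1 5 4 7 6 0 8 2].

3 1 5 4 7 6 0 8 2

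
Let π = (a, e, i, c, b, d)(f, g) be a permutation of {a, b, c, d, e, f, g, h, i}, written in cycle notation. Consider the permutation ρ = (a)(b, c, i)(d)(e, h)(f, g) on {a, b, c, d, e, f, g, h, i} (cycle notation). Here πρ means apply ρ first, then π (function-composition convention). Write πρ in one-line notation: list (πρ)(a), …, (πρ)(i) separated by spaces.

e b c a h f g i d

(πρ)(x) = π(ρ(x)). Computing each image: π(ρ(a)) = π(a) = e, π(ρ(b)) = π(c) = b, π(ρ(c)) = π(i) = c, π(ρ(d)) = π(d) = a, π(ρ(e)) = π(h) = h, π(ρ(f)) = π(g) = f, π(ρ(g)) = π(f) = g, π(ρ(h)) = π(e) = i, π(ρ(i)) = π(b) = d.
Hence πρ = [e b c a h f g i d].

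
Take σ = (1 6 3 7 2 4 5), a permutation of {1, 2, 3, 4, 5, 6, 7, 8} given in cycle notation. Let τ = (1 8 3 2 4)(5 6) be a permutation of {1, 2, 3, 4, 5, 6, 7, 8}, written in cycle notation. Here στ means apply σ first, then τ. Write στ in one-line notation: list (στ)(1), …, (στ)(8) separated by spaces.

(στ)(x) = τ(σ(x)). Computing each image: τ(σ(1)) = τ(6) = 5, τ(σ(2)) = τ(4) = 1, τ(σ(3)) = τ(7) = 7, τ(σ(4)) = τ(5) = 6, τ(σ(5)) = τ(1) = 8, τ(σ(6)) = τ(3) = 2, τ(σ(7)) = τ(2) = 4, τ(σ(8)) = τ(8) = 3.
Hence στ = [5 1 7 6 8 2 4 3].

5 1 7 6 8 2 4 3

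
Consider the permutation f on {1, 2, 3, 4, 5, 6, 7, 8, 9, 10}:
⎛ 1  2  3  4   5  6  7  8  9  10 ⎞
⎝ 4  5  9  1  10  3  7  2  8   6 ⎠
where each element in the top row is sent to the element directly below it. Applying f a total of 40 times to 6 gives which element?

5

Tracing 6 → 3 → … returns to 6 after 7 steps, so 6 lies in a 7-cycle (2 5 10 6 3 9 8).
Since the cycle has length 7, f^40 acts on it the same as f^5 (40 mod 7 = 5).
Stepping 5 places around the cycle: 6 → 3 → 9 → 8 → 2 → 5.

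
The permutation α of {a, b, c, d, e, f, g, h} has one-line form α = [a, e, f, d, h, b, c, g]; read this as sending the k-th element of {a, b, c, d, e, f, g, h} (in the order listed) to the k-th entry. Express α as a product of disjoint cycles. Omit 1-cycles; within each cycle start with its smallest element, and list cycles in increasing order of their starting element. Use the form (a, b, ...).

(b, e, h, g, c, f)

Iterating α from b gives b → e → h → g → c → f → b; that is the 6-cycle (b, e, h, g, c, f).
Continuing from each remaining unvisited element yields (b, e, h, g, c, f).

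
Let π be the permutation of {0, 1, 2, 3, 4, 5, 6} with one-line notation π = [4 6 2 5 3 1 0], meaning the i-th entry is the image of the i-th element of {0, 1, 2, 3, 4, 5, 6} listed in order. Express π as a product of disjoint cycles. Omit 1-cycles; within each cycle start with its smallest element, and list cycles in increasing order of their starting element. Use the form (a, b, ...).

(0, 4, 3, 5, 1, 6)

Start at 0 and follow images: 0 → 4 → 3 → 5 → 1 → 6 → 0, giving the cycle (0, 4, 3, 5, 1, 6).
Continuing from each remaining unvisited element yields (0, 4, 3, 5, 1, 6).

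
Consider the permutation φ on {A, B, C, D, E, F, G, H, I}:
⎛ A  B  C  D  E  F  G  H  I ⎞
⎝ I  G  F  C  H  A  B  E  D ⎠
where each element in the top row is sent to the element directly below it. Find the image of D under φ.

The entry below D in the array is C, so φ(D) = C.

C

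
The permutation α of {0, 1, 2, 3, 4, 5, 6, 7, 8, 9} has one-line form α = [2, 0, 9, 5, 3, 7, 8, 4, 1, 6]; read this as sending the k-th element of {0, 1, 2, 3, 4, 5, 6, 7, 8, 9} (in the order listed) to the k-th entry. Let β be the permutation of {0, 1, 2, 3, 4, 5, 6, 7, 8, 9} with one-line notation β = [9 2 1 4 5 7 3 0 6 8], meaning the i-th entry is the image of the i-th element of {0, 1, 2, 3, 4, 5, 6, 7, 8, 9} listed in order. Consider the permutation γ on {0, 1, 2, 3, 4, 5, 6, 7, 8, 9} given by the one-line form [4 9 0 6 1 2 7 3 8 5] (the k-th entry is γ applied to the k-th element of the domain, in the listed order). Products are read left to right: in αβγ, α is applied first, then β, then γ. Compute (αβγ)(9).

(αβγ)(9) = γ(β(α(9))). α(9) = 6, then β(6) = 3, then γ(3) = 6, so the result is 6.

6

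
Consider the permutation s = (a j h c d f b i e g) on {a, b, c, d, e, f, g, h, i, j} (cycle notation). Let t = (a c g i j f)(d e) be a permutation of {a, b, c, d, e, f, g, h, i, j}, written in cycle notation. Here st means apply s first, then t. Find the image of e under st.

i

First apply s: s(e) = g, then t(g) = i. Thus (st)(e) = i.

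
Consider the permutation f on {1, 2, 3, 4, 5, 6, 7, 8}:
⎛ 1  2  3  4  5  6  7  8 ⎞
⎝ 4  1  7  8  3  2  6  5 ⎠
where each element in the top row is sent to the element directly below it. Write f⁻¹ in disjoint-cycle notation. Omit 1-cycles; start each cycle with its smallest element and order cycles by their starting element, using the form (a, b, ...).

(1, 2, 6, 7, 3, 5, 8, 4)

The cycle decomposition of f is (1, 4, 8, 5, 3, 7, 6, 2).
The inverse reverses every cycle; in canonical form, f⁻¹ = (1, 2, 6, 7, 3, 5, 8, 4).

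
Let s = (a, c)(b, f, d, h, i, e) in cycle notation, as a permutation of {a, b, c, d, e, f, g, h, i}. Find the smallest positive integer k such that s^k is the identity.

The cycle type of s is (6, 2, 1).
Since disjoint cycles commute, ord(s) = lcm(6, 2) = 6.

6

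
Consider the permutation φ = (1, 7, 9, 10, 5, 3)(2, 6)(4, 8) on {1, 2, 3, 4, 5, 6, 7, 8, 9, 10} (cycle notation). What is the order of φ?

6

The cycle type of φ is (6, 2, 2).
The order is lcm(6, 2, 2) = 6.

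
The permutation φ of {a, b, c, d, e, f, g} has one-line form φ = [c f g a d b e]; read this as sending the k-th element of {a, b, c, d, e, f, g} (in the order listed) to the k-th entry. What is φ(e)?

e is element number 5 of the domain, and entry number 5 of the one-line form is d, so φ(e) = d.

d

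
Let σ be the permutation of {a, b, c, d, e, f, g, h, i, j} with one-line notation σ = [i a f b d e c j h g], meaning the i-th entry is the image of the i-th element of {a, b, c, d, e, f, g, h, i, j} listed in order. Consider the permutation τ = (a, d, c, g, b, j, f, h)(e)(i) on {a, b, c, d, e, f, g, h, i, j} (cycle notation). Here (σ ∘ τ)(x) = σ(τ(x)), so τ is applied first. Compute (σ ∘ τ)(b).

First apply τ: τ(b) = j, then σ(j) = g. Thus (σ ∘ τ)(b) = g.

g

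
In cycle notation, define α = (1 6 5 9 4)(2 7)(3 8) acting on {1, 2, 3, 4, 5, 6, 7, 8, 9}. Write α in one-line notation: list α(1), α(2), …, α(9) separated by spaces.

Each element maps to the next entry in its cycle (wrapping to the front): 1→6, 2→7, 3→8, 4→1, 5→9, 6→5, 7→2, 8→3, 9→4.
So the one-line form is 6 7 8 1 9 5 2 3 4.

6 7 8 1 9 5 2 3 4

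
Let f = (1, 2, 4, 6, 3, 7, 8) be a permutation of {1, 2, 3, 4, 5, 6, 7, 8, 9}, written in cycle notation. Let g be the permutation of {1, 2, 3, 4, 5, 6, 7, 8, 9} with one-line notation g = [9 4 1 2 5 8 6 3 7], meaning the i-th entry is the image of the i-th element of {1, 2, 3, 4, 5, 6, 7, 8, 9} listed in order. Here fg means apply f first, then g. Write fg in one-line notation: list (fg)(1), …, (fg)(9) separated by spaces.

(fg)(x) = g(f(x)). Computing each image: g(f(1)) = g(2) = 4, g(f(2)) = g(4) = 2, g(f(3)) = g(7) = 6, g(f(4)) = g(6) = 8, g(f(5)) = g(5) = 5, g(f(6)) = g(3) = 1, g(f(7)) = g(8) = 3, g(f(8)) = g(1) = 9, g(f(9)) = g(9) = 7.
Hence fg = [4 2 6 8 5 1 3 9 7].

4 2 6 8 5 1 3 9 7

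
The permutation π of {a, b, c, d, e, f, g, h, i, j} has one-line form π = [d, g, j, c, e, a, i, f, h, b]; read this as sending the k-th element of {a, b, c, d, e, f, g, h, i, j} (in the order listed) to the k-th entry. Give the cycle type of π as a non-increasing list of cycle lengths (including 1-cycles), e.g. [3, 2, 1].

The disjoint cycles are (a d c j b g i h f)(e), with lengths 9, 1 in non-increasing order.

[9, 1]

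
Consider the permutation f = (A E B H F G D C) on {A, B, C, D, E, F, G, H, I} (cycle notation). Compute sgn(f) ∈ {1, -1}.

-1

The cycle lengths are 8, 1.
A cycle of length ℓ contributes ℓ−1 transpositions, so f is a product of 7 transpositions — odd.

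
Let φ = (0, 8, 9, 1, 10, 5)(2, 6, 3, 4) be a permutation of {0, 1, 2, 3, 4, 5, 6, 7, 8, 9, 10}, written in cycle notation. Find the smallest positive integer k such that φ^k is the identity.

The cycle type of φ is (6, 4, 1).
Since disjoint cycles commute, ord(φ) = lcm(6, 4) = 12.

12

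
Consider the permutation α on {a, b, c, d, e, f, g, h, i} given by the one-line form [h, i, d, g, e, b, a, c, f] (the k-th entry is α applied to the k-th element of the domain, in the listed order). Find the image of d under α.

g

d is element number 4 of the domain, and entry number 4 of the one-line form is g, so α(d) = g.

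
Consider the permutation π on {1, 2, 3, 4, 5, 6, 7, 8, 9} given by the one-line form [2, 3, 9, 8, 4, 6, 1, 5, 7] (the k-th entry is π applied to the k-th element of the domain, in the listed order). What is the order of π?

Decomposing into disjoint cycles gives cycle lengths 5, 3, 1.
The order of π is the least common multiple of its cycle lengths: lcm(5, 3) = 15.

15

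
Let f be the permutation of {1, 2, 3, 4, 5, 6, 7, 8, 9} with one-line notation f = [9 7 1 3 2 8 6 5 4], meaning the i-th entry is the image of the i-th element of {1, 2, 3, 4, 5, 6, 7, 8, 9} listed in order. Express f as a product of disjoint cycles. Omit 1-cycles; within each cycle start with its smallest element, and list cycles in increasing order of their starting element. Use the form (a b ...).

(1 9 4 3)(2 7 6 8 5)

From 1: 1 → 9 → 4 → 3 → 1, closing the cycle (1 9 4 3).
Repeating from the next unused element and collecting all non-trivial cycles gives (1 9 4 3)(2 7 6 8 5).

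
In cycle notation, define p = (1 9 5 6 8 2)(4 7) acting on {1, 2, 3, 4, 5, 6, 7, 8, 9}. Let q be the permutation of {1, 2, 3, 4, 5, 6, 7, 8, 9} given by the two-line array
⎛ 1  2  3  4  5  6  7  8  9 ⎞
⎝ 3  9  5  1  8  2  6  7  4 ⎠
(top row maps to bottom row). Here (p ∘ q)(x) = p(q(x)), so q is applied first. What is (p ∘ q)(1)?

(p ∘ q)(1) = p(q(1)). q(1) = 3, then p(3) = 3. So (p ∘ q)(1) = 3.

3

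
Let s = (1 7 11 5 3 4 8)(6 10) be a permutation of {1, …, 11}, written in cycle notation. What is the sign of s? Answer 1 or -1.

-1

The cycle lengths are 7, 2, 1, 1.
A cycle of length ℓ contributes ℓ−1 transpositions, so s is a product of 6 + 1 = 7 transpositions — odd.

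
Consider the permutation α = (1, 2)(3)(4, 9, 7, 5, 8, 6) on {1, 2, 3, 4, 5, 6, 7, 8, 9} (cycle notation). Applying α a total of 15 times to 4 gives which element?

5

4 lies in the 6-cycle (4, 9, 7, 5, 8, 6).
Since the cycle has length 6, α^15 acts on it the same as α^3 (15 mod 6 = 3).
Advancing 3 steps from 4: 4 → 9 → 7 → 5.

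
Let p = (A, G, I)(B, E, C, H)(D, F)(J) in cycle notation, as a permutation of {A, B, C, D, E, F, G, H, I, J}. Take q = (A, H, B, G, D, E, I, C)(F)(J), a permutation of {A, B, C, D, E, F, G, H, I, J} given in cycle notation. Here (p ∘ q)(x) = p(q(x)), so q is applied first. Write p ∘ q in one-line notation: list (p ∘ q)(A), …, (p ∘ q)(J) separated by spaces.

(p ∘ q)(x) = p(q(x)). Computing each image: p(q(A)) = p(H) = B, p(q(B)) = p(G) = I, p(q(C)) = p(A) = G, p(q(D)) = p(E) = C, p(q(E)) = p(I) = A, p(q(F)) = p(F) = D, p(q(G)) = p(D) = F, p(q(H)) = p(B) = E, p(q(I)) = p(C) = H, p(q(J)) = p(J) = J.
Hence p ∘ q = [B I G C A D F E H J].

B I G C A D F E H J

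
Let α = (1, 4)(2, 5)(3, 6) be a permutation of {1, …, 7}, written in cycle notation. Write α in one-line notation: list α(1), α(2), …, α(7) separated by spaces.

4 5 6 1 2 3 7

Image by image: 1↦4, 2↦5, 3↦6, 4↦1, 5↦2, 6↦3, 7↦7.
Listing these in domain order gives 4 5 6 1 2 3 7.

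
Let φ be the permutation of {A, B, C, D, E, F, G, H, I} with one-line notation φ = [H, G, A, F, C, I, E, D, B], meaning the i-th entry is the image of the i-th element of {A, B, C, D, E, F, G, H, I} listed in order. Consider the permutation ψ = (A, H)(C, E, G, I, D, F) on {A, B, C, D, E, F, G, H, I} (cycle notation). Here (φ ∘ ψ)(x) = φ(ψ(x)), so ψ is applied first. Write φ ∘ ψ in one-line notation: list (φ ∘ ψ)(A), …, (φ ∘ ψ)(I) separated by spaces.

(φ ∘ ψ)(x) = φ(ψ(x)). Computing each image: φ(ψ(A)) = φ(H) = D, φ(ψ(B)) = φ(B) = G, φ(ψ(C)) = φ(E) = C, φ(ψ(D)) = φ(F) = I, φ(ψ(E)) = φ(G) = E, φ(ψ(F)) = φ(C) = A, φ(ψ(G)) = φ(I) = B, φ(ψ(H)) = φ(A) = H, φ(ψ(I)) = φ(D) = F.
Hence φ ∘ ψ = [D G C I E A B H F].

D G C I E A B H F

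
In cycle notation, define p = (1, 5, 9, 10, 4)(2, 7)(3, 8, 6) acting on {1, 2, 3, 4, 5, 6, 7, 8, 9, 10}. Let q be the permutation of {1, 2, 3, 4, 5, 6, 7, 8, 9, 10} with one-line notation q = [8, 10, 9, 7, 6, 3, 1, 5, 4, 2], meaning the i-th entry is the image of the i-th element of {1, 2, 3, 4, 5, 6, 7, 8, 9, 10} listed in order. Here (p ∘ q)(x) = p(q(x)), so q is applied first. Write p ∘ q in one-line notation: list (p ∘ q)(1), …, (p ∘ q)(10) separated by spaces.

Chase each element through q then p: 1 → 8 → 6; 2 → 10 → 4; 3 → 9 → 10; 4 → 7 → 2; 5 → 6 → 3; 6 → 3 → 8; 7 → 1 → 5; 8 → 5 → 9; 9 → 4 → 1; 10 → 2 → 7.
So p ∘ q in one-line form is 6 4 10 2 3 8 5 9 1 7.

6 4 10 2 3 8 5 9 1 7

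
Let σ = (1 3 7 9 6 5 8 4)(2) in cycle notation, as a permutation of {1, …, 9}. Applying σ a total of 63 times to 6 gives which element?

6 lies in the 8-cycle (1 3 7 9 6 5 8 4).
On an 8-cycle, σ^8 is the identity, so σ^63 = σ^7 there (63 ≡ 7 mod 8).
Advancing 7 steps from 6: 6 → 5 → 8 → 4 → 1 → 3 → 7 → 9.

9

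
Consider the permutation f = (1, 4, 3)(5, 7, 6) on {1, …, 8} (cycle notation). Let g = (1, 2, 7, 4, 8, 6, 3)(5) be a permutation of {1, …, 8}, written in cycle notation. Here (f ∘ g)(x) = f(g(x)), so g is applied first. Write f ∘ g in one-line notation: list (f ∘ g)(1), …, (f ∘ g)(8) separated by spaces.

(f ∘ g)(x) = f(g(x)). Computing each image: f(g(1)) = f(2) = 2, f(g(2)) = f(7) = 6, f(g(3)) = f(1) = 4, f(g(4)) = f(8) = 8, f(g(5)) = f(5) = 7, f(g(6)) = f(3) = 1, f(g(7)) = f(4) = 3, f(g(8)) = f(6) = 5.
Hence f ∘ g = [2 6 4 8 7 1 3 5].

2 6 4 8 7 1 3 5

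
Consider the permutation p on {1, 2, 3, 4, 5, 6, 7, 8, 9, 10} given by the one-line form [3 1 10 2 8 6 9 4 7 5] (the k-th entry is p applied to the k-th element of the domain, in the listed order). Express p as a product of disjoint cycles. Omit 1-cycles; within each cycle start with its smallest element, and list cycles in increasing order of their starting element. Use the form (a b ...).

(1 3 10 5 8 4 2)(7 9)

From 1: 1 → 3 → 10 → 5 → 8 → 4 → 2 → 1, closing the cycle (1 3 10 5 8 4 2).
Repeating from the next unused element and collecting all non-trivial cycles gives (1 3 10 5 8 4 2)(7 9).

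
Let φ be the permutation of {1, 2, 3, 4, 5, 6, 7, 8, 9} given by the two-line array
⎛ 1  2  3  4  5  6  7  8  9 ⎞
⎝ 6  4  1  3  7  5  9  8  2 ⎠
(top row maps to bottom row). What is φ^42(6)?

Tracing 6 → 5 → … returns to 6 after 8 steps, so 6 lies in an 8-cycle (1, 6, 5, 7, 9, 2, 4, 3).
Since the cycle has length 8, φ^42 acts on it the same as φ^2 (42 mod 8 = 2).
Advancing 2 steps from 6: 6 → 5 → 7.

7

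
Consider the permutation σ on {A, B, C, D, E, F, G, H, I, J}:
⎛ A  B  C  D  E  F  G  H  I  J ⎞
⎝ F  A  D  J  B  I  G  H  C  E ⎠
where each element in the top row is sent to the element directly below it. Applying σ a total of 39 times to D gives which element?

Tracing D → J → … returns to D after 8 steps, so D lies in an 8-cycle (A F I C D J E B).
Since the cycle has length 8, σ^39 acts on it the same as σ^7 (39 mod 8 = 7).
Stepping 7 places around the cycle: D → J → E → B → A → F → I → C.

C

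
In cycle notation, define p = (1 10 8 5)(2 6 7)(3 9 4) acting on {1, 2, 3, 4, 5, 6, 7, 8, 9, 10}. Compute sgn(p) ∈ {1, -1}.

-1

The cycle lengths are 4, 3, 3.
A cycle is odd iff its length is even; p has 1 even-length cycle, so sgn(p) = (−1)^1 and p is odd.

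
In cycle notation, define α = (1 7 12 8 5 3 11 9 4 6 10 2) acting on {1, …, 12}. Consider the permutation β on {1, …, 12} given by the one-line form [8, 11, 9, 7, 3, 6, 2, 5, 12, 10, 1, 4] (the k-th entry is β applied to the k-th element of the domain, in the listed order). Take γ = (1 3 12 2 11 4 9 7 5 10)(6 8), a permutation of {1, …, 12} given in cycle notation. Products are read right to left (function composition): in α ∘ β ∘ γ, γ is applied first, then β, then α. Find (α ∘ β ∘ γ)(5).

2

Apply the permutations in order: γ(5) = 10, then β(10) = 10, then α(10) = 2. So (α ∘ β ∘ γ)(5) = 2.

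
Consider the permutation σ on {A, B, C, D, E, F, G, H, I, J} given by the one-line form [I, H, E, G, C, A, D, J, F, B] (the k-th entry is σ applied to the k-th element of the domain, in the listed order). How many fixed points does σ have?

No element satisfies σ(x) = x, so there are 0 fixed points.

0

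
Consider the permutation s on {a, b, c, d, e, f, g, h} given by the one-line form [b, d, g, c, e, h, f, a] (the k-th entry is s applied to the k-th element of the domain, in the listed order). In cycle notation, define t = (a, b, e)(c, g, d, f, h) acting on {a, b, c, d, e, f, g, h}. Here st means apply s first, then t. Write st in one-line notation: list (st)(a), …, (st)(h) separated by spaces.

(st)(x) = t(s(x)). Computing each image: t(s(a)) = t(b) = e, t(s(b)) = t(d) = f, t(s(c)) = t(g) = d, t(s(d)) = t(c) = g, t(s(e)) = t(e) = a, t(s(f)) = t(h) = c, t(s(g)) = t(f) = h, t(s(h)) = t(a) = b.
Hence st = [e f d g a c h b].

e f d g a c h b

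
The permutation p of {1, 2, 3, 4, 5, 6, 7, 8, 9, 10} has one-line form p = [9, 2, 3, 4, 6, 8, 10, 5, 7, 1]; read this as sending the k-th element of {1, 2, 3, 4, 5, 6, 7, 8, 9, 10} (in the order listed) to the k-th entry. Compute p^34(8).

Tracing 8 → 5 → … returns to 8 after 3 steps, so 8 lies in a 3-cycle (5 6 8).
Since the cycle has length 3, p^34 acts on it the same as p^1 (34 mod 3 = 1).
Stepping 1 place around the cycle: 8 → 5.

5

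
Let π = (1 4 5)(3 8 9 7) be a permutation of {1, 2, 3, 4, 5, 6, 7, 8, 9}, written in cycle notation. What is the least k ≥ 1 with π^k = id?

12

The cycle type of π is (4, 3, 1, 1).
Since disjoint cycles commute, ord(π) = lcm(4, 3) = 12.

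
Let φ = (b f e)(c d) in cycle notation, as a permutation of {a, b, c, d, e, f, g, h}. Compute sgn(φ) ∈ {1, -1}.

-1

The cycle lengths are 3, 2, 1, 1, 1.
A cycle of length ℓ contributes ℓ−1 transpositions, so φ is a product of 2 + 1 = 3 transpositions — odd.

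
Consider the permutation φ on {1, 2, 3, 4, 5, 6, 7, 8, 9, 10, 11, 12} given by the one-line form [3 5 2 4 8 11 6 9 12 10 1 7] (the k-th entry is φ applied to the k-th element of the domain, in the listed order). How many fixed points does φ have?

2

The fixed points (elements with φ(x) = x) are {4, 10}, so there are 2.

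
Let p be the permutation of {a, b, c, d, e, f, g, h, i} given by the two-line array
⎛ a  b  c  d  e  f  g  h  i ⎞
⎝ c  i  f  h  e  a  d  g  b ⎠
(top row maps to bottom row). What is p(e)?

e

The entry below e in the array is e, so p(e) = e.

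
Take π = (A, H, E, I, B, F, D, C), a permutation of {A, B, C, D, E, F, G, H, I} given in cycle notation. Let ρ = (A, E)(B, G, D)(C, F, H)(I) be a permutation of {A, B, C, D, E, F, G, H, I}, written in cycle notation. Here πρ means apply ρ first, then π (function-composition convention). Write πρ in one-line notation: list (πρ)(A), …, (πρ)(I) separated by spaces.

I G D F H E C A B

(πρ)(x) = π(ρ(x)). Computing each image: π(ρ(A)) = π(E) = I, π(ρ(B)) = π(G) = G, π(ρ(C)) = π(F) = D, π(ρ(D)) = π(B) = F, π(ρ(E)) = π(A) = H, π(ρ(F)) = π(H) = E, π(ρ(G)) = π(D) = C, π(ρ(H)) = π(C) = A, π(ρ(I)) = π(I) = B.
Hence πρ = [I G D F H E C A B].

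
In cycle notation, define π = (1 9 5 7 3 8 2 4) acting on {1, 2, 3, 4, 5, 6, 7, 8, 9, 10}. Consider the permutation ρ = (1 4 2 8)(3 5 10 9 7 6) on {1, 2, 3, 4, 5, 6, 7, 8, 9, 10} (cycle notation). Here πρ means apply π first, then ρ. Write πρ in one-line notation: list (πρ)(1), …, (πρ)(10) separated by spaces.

(πρ)(x) = ρ(π(x)). Computing each image: ρ(π(1)) = ρ(9) = 7, ρ(π(2)) = ρ(4) = 2, ρ(π(3)) = ρ(8) = 1, ρ(π(4)) = ρ(1) = 4, ρ(π(5)) = ρ(7) = 6, ρ(π(6)) = ρ(6) = 3, ρ(π(7)) = ρ(3) = 5, ρ(π(8)) = ρ(2) = 8, ρ(π(9)) = ρ(5) = 10, ρ(π(10)) = ρ(10) = 9.
Hence πρ = [7 2 1 4 6 3 5 8 10 9].

7 2 1 4 6 3 5 8 10 9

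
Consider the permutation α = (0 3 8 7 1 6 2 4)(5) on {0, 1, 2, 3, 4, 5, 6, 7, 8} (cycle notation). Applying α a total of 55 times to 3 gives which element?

3 lies in the 8-cycle (0 3 8 7 1 6 2 4).
On an 8-cycle, α^8 is the identity, so α^55 = α^7 there (55 ≡ 7 mod 8).
Advancing 7 steps from 3: 3 → 8 → 7 → 1 → 6 → 2 → 4 → 0.

0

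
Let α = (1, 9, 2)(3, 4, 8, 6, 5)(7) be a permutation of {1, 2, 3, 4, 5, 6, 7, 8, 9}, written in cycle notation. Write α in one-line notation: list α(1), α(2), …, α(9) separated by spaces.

Each element maps to the next entry in its cycle (wrapping to the front): 1↦9, 2↦1, 3↦4, 4↦8, 5↦3, 6↦5, 7↦7, 8↦6, 9↦2.
So the one-line form is 9 1 4 8 3 5 7 6 2.

9 1 4 8 3 5 7 6 2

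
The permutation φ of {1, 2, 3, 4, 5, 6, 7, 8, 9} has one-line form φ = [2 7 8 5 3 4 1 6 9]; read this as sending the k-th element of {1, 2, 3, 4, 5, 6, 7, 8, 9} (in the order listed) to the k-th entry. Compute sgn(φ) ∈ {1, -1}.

In disjoint-cycle form the cycle lengths are 5, 3, 1.
A cycle of length ℓ contributes ℓ−1 transpositions, so φ is a product of 4 + 2 = 6 transpositions — even.

1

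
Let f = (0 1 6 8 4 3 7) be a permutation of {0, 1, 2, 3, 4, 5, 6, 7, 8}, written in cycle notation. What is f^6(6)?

6 lies in the 7-cycle (0 1 6 8 4 3 7).
Advancing 6 steps from 6: 6 → 8 → 4 → 3 → 7 → 0 → 1.

1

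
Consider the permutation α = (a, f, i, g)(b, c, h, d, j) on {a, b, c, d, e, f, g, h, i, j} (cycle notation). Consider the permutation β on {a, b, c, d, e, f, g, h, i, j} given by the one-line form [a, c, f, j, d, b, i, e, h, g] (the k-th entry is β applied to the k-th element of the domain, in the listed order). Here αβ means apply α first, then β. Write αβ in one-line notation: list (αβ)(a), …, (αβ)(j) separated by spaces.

b f e g d h a j i c

For each element, apply α then β: a → f → b; b → c → f; c → h → e; d → j → g; e → e → d; f → i → h; g → a → a; h → d → j; i → g → i; j → b → c.
So αβ in one-line form is b f e g d h a j i c.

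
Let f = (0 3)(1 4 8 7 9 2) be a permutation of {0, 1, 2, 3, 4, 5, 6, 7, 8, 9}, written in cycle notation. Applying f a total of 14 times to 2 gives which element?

4

2 lies in the 6-cycle (1 4 8 7 9 2).
Powers repeat with period 6 on this cycle, and 14 mod 6 = 2, so f^14(2) = f^2(2).
Advancing 2 steps from 2: 2 → 1 → 4.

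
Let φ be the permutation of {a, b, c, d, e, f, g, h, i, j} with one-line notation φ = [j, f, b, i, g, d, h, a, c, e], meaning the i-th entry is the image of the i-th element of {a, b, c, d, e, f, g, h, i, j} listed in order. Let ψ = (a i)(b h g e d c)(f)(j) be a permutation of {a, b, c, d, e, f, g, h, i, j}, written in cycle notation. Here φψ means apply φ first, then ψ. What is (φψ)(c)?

h

(φψ)(c) = ψ(φ(c)). φ(c) = b, then ψ(b) = h. So (φψ)(c) = h.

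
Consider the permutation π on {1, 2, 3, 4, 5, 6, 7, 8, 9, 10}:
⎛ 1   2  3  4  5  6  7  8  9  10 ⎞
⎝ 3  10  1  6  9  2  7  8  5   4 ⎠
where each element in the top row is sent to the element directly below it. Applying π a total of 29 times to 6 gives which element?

2

Tracing 6 → 2 → … returns to 6 after 4 steps, so 6 lies in a 4-cycle (2, 10, 4, 6).
On a 4-cycle, π^4 is the identity, so π^29 = π^1 there (29 ≡ 1 mod 4).
Stepping 1 place around the cycle: 6 → 2.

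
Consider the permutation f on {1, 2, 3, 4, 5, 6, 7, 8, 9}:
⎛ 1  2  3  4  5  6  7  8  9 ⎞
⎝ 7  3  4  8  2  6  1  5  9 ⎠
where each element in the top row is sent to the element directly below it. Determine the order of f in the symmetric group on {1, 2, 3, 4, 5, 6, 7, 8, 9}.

The disjoint-cycle form of f has cycle lengths 5, 2, 1, 1.
The order is lcm(5, 2) = 10.

10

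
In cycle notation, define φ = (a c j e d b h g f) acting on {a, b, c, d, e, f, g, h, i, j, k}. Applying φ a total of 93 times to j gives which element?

b

j lies in the 9-cycle (a c j e d b h g f).
On a 9-cycle, φ^9 is the identity, so φ^93 = φ^3 there (93 ≡ 3 mod 9).
Advancing 3 steps from j: j → e → d → b.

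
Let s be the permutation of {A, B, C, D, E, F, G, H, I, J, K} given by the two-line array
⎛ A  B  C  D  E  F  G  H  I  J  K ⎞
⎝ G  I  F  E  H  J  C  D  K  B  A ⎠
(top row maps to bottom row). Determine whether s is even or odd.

In disjoint-cycle form the cycle lengths are 8, 3.
A cycle is odd iff its length is even; s has 1 even-length cycle, so sgn(s) = (−1)^1 and s is odd.

odd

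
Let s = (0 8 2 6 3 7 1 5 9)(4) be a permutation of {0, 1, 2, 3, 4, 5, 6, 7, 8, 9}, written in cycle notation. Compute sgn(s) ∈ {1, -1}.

The cycle lengths are 9, 1.
A cycle is odd iff its length is even; s has 0 even-length cycles, so sgn(s) = (−1)^0 and s is even.

1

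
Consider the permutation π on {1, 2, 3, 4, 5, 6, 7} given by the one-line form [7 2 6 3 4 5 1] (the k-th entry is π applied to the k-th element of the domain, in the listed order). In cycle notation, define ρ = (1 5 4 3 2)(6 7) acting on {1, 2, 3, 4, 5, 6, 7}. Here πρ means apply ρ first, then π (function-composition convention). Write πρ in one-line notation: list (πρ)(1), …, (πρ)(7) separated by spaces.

4 7 2 6 3 1 5

For each element, apply ρ then π: 1 → 5 → 4; 2 → 1 → 7; 3 → 2 → 2; 4 → 3 → 6; 5 → 4 → 3; 6 → 7 → 1; 7 → 6 → 5.
So πρ in one-line form is 4 7 2 6 3 1 5.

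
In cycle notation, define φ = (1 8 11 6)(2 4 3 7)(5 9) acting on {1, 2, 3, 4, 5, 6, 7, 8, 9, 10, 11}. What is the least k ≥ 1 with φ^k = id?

4

The disjoint cycles have lengths 4, 4, 2, 1.
The order of φ is the least common multiple of its cycle lengths: lcm(4, 4, 2) = 4.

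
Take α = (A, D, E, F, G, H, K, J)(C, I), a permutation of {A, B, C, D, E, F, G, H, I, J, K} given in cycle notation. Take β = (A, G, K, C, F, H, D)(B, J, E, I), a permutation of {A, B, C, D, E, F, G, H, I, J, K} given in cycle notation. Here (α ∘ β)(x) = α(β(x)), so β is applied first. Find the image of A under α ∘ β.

H

First apply β: β(A) = G, then α(G) = H. Thus (α ∘ β)(A) = H.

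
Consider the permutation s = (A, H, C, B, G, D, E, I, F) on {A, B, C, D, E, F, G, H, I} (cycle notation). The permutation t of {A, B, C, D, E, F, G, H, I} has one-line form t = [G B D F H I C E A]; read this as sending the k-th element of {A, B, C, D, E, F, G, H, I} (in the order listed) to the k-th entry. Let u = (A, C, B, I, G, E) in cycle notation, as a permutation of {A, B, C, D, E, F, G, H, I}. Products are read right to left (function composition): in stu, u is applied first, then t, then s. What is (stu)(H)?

(stu)(H) = s(t(u(H))). u(H) = H, then t(H) = E, then s(E) = I, so the result is I.

I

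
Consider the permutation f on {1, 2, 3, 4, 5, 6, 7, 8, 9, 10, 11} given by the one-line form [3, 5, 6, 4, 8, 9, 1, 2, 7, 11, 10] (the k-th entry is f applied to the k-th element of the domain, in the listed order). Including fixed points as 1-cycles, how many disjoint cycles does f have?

The cycle decomposition is (1 3 6 9 7)(2 5 8)(4)(10 11), which has 4 cycles (counting 1-cycles).

4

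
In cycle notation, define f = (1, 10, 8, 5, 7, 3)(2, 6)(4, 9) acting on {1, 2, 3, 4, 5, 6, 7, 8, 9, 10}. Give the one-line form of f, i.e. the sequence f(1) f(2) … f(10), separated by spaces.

Each element maps to the next entry in its cycle (wrapping to the front): 1→10, 2→6, 3→1, 4→9, 5→7, 6→2, 7→3, 8→5, 9→4, 10→8.
Listing these in domain order gives 10 6 1 9 7 2 3 5 4 8.

10 6 1 9 7 2 3 5 4 8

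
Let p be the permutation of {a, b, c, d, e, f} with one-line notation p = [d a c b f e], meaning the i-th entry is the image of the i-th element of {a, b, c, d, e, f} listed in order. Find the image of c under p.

c is element number 3 of the domain, and entry number 3 of the one-line form is c, so p(c) = c.

c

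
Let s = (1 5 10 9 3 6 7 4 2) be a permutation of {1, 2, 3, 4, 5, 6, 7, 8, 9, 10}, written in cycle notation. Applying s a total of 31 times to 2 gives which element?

9

2 lies in the 9-cycle (1 5 10 9 3 6 7 4 2).
Since the cycle has length 9, s^31 acts on it the same as s^4 (31 mod 9 = 4).
Stepping 4 places around the cycle: 2 → 1 → 5 → 10 → 9.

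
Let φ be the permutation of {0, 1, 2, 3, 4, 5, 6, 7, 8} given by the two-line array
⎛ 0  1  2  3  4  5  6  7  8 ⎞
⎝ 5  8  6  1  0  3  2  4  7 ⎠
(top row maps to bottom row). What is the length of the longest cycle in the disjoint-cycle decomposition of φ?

Decomposing into disjoint cycles gives (0 5 3 1 8 7 4)(2 6); the longest has length 7.

7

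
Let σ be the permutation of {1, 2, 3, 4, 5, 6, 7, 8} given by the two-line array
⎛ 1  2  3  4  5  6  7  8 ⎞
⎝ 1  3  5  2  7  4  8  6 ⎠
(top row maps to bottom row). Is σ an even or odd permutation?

In disjoint-cycle form the cycle lengths are 7, 1.
A cycle is odd iff its length is even; σ has 0 even-length cycles, so sgn(σ) = (−1)^0 and σ is even.

even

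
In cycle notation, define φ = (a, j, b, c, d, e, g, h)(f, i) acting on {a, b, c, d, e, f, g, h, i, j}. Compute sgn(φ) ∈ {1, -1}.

1

The cycle lengths are 8, 2.
A cycle of length ℓ contributes ℓ−1 transpositions, so φ is a product of 7 + 1 = 8 transpositions — even.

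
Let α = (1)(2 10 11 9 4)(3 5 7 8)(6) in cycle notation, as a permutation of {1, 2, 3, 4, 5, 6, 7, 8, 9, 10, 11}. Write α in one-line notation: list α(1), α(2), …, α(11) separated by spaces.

Reading each image from the cycles: 1→1, 2→10, 3→5, 4→2, 5→7, 6→6, 7→8, 8→3, 9→4, 10→11, 11→9.
So the one-line form is 1 10 5 2 7 6 8 3 4 11 9.

1 10 5 2 7 6 8 3 4 11 9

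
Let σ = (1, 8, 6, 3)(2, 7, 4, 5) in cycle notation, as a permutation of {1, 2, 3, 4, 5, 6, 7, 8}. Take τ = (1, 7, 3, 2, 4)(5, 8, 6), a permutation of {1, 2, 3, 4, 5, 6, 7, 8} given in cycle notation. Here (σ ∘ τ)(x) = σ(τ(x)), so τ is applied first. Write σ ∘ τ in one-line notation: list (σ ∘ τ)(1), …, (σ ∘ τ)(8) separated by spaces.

For each element, apply τ then σ: 1 → 7 → 4; 2 → 4 → 5; 3 → 2 → 7; 4 → 1 → 8; 5 → 8 → 6; 6 → 5 → 2; 7 → 3 → 1; 8 → 6 → 3.
So σ ∘ τ in one-line form is 4 5 7 8 6 2 1 3.

4 5 7 8 6 2 1 3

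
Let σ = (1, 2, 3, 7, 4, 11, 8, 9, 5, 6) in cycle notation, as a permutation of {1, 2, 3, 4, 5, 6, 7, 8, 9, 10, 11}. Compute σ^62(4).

8

4 lies in the 10-cycle (1, 2, 3, 7, 4, 11, 8, 9, 5, 6).
Since the cycle has length 10, σ^62 acts on it the same as σ^2 (62 mod 10 = 2).
Stepping 2 places around the cycle: 4 → 11 → 8.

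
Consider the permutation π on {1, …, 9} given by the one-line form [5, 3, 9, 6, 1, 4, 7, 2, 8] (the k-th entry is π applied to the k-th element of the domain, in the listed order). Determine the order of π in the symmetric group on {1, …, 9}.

Decomposing into disjoint cycles gives cycle lengths 4, 2, 2, 1.
Since disjoint cycles commute, ord(π) = lcm(4, 2, 2) = 4.

4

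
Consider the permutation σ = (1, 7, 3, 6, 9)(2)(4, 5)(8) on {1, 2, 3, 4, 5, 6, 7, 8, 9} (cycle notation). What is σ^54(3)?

3 lies in the 5-cycle (1, 7, 3, 6, 9).
Powers repeat with period 5 on this cycle, and 54 mod 5 = 4, so σ^54(3) = σ^4(3).
Advancing 4 steps from 3: 3 → 6 → 9 → 1 → 7.

7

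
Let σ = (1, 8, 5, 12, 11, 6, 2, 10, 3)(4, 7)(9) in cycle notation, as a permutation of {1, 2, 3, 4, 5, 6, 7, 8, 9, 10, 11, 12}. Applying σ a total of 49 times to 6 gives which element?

6 lies in the 9-cycle (1, 8, 5, 12, 11, 6, 2, 10, 3).
On a 9-cycle, σ^9 is the identity, so σ^49 = σ^4 there (49 ≡ 4 mod 9).
Advancing 4 steps from 6: 6 → 2 → 10 → 3 → 1.

1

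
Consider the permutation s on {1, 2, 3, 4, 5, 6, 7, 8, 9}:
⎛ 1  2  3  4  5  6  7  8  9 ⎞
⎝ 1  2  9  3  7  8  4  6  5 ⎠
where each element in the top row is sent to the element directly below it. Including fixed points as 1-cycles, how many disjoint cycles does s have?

The cycle decomposition is (1)(2)(3, 9, 5, 7, 4)(6, 8), which has 4 cycles (counting 1-cycles).

4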